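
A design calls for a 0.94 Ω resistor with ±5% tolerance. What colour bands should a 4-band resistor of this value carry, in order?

white, yellow, silver, gold

0.94 Ω = 94 × 10^-2.
9 → white
4 → yellow
Multiplier 10^-2 → silver.
±5% tolerance → gold.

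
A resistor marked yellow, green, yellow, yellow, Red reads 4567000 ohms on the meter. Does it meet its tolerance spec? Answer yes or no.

yes

Yellow → 4 (first significant figure)
Green → 5 (second significant figure)
Yellow → 4 (third significant figure)
Yellow → ×10^4 multiplier
Red → ±2% tolerance
454 × 10000 = 4540000 Ω
Allowed range: 4449200 Ω to 4630800 Ω.
4567000 ohms lies inside that range.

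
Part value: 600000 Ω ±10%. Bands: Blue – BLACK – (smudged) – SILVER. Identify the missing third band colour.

600000 Ω = 60 × 10^4.
The third band is the multiplier, 10^4, which is yellow.

yellow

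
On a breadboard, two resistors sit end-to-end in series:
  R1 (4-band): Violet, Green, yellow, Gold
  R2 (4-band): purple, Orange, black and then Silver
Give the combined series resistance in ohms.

R1: violet, green → 75; yellow ×10^4 → 750000 Ω.
R2: violet, orange → 73; black ×1 → 73 Ω.
Series: 750000 + 73 = 750073 Ω.

750073 Ω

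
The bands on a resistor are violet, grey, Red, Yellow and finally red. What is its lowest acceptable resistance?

7663600 Ω

Violet → 7 (first significant figure)
Grey → 8 (second significant figure)
Red → 2 (third significant figure)
Yellow → ×10^4 multiplier
Red → ±2% tolerance
782 × 10000 = 7820000 Ω
Lowest = 7820000 × (1 − 2/100) = 7663600 Ω.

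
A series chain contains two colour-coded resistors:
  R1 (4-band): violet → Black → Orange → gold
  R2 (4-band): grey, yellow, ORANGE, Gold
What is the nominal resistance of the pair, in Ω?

R1: violet, black → 70; orange ×10^3 → 70000 Ω.
R2: grey, yellow → 84; orange ×10^3 → 84000 Ω.
Series: 70000 + 84000 = 154000 Ω.

154000 Ω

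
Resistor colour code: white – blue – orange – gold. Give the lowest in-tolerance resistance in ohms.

91200 Ω

White → 9 (first significant figure)
Blue → 6 (second significant figure)
Orange → ×10^3 multiplier
Gold → ±5% tolerance
96 × 1000 = 96000 Ω
Lowest = 96000 × (1 − 5/100) = 91200 Ω.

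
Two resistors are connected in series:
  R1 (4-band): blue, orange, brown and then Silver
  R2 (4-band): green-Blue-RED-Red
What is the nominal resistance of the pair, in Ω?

6230 Ω

R1: blue, orange → 63; brown ×10 → 630 Ω.
R2: green, blue → 56; red ×10^2 → 5600 Ω.
Series: 630 + 5600 = 6230 Ω.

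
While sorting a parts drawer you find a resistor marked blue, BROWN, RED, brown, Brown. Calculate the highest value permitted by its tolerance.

Blue → 6 (first significant figure)
Brown → 1 (second significant figure)
Red → 2 (third significant figure)
Brown → ×10 multiplier
Brown → ±1% tolerance
612 × 10 = 6120 Ω
Highest = 6120 × (1 + 1/100) = 6181.2 Ω.

6181.2 Ω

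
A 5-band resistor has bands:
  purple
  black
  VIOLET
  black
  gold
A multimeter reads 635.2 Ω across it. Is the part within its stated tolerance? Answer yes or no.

no

Violet → 7 (first significant figure)
Black → 0 (second significant figure)
Violet → 7 (third significant figure)
Black → ×1 multiplier
Gold → ±5% tolerance
707 × 1 = 707 Ω
Allowed range: 671.65 Ω to 742.35 Ω.
635.2 Ω lies outside that range.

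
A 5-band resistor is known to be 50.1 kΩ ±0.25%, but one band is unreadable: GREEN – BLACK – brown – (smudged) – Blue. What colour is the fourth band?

50100 Ω = 501 × 10^2.
The fourth band is the multiplier, 10^2, which is red.

red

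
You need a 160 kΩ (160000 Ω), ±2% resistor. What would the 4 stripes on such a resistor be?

brown, blue, yellow, red

160000 Ω = 16 × 10^4.
1 → brown
6 → blue
Multiplier 10^4 → yellow.
±2% tolerance → red.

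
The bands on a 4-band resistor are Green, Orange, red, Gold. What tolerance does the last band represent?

±5%

The last band, gold, is the tolerance band.
Gold corresponds to ±5%.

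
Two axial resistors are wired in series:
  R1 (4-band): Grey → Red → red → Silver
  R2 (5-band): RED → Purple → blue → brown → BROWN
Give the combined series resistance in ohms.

10960 Ω

R1: grey, red → 82; red ×10^2 → 8200 Ω.
R2: red, violet, blue → 276; brown ×10 → 2760 Ω.
Series: 8200 + 2760 = 10960 Ω.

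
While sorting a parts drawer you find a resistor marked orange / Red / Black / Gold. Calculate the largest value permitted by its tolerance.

Orange → 3 (first significant figure)
Red → 2 (second significant figure)
Black → ×1 multiplier
Gold → ±5% tolerance
32 × 1 = 32 Ω
Largest = 32 × (1 + 5/100) = 33.6 Ω.

33.6 Ω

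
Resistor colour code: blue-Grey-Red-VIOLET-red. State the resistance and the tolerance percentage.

Blue → 6 (first significant figure)
Grey → 8 (second significant figure)
Red → 2 (third significant figure)
Violet → ×10^7 multiplier
Red → ±2% tolerance
682 × 10000000 = 6820000000 Ω

6820000000 Ω ±2%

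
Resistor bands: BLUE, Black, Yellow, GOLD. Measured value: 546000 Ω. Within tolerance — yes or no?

no

Blue → 6 (first significant figure)
Black → 0 (second significant figure)
Yellow → ×10^4 multiplier
Gold → ±5% tolerance
60 × 10000 = 600000 Ω
Allowed range: 570000 Ω to 630000 Ω.
546000 Ω lies outside that range.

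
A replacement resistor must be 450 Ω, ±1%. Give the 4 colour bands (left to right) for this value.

yellow, green, brown, brown

450 Ω = 45 × 10^1.
4 → yellow
5 → green
Multiplier 10^1 → brown.
±1% tolerance → brown.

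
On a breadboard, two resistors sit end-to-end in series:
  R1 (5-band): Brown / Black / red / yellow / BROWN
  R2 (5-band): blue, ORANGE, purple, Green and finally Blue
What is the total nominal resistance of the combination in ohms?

R1: brown, black, red → 102; yellow ×10^4 → 1020000 Ω.
R2: blue, orange, violet → 637; green ×10^5 → 63700000 Ω.
Series: 1020000 + 63700000 = 64720000 Ω.

64720000 Ω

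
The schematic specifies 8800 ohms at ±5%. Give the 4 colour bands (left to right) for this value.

grey, grey, red, gold

8800 Ω = 88 × 10^2.
8 → grey
8 → grey
Multiplier 10^2 → red.
±5% tolerance → gold.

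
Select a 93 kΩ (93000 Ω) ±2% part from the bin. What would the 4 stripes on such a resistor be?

93000 Ω = 93 × 10^3.
9 → white
3 → orange
Multiplier 10^3 → orange.
±2% tolerance → red.

white, orange, orange, red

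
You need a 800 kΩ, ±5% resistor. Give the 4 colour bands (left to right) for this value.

grey, black, yellow, gold

800000 Ω = 80 × 10^4.
8 → grey
0 → black
Multiplier 10^4 → yellow.
±5% tolerance → gold.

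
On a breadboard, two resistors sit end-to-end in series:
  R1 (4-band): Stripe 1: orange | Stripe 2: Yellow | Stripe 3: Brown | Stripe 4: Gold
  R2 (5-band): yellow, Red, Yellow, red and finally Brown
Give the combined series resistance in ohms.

R1: orange, yellow → 34; brown ×10 → 340 Ω.
R2: yellow, red, yellow → 424; red ×10^2 → 42400 Ω.
Series: 340 + 42400 = 42740 Ω.

42740 Ω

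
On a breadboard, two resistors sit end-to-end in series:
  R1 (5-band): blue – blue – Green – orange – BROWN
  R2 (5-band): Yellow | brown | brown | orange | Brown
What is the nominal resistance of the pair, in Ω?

1076000 Ω

R1: blue, blue, green → 665; orange ×10^3 → 665000 Ω.
R2: yellow, brown, brown → 411; orange ×10^3 → 411000 Ω.
Series: 665000 + 411000 = 1076000 Ω.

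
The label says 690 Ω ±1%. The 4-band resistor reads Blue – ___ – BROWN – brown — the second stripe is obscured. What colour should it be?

690 Ω = 69 × 10^1.
The second band gives digit 9 of the significand, and 9 is white.

white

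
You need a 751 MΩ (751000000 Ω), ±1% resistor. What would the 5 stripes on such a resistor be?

violet, green, brown, blue, brown

751000000 Ω = 751 × 10^6.
7 → violet
5 → green
1 → brown
Multiplier 10^6 → blue.
±1% tolerance → brown.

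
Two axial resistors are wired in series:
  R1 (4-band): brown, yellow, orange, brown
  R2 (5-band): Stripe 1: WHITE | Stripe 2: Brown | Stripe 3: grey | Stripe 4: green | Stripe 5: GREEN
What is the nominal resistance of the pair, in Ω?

R1: brown, yellow → 14; orange ×10^3 → 14000 Ω.
R2: white, brown, grey → 918; green ×10^5 → 91800000 Ω.
Series: 14000 + 91800000 = 91814000 Ω.

91814000 Ω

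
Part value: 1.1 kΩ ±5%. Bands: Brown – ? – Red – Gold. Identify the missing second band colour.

brown

1100 Ω = 11 × 10^2.
The second band gives digit 1 of the significand, and 1 is brown.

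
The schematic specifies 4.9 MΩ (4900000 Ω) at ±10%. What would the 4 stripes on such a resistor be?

yellow, white, green, silver

4900000 Ω = 49 × 10^5.
4 → yellow
9 → white
Multiplier 10^5 → green.
±10% tolerance → silver.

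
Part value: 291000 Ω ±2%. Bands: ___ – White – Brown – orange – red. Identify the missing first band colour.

red

291000 Ω = 291 × 10^3.
The first band gives digit 2 of the significand, and 2 is red.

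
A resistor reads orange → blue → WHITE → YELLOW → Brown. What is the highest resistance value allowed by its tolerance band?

3726900 Ω

Orange → 3 (first significant figure)
Blue → 6 (second significant figure)
White → 9 (third significant figure)
Yellow → ×10^4 multiplier
Brown → ±1% tolerance
369 × 10000 = 3690000 Ω
Highest = 3690000 × (1 + 1/100) = 3726900 Ω.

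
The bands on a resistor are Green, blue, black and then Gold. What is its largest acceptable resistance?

58.8 Ω

Green → 5 (first significant figure)
Blue → 6 (second significant figure)
Black → ×1 multiplier
Gold → ±5% tolerance
56 × 1 = 56 Ω
Largest = 56 × (1 + 5/100) = 58.8 Ω.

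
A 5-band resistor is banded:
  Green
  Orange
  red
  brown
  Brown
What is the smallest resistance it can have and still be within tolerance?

Green → 5 (first significant figure)
Orange → 3 (second significant figure)
Red → 2 (third significant figure)
Brown → ×10 multiplier
Brown → ±1% tolerance
532 × 10 = 5320 Ω
Smallest = 5320 × (1 − 1/100) = 5266.8 Ω.

5266.8 Ω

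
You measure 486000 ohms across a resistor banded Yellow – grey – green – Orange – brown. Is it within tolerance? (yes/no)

yes

Yellow → 4 (first significant figure)
Grey → 8 (second significant figure)
Green → 5 (third significant figure)
Orange → ×10^3 multiplier
Brown → ±1% tolerance
485 × 1000 = 485000 Ω
Allowed range: 480150 Ω to 489850 Ω.
486000 ohms lies inside that range.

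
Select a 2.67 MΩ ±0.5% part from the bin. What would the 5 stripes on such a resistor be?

red, blue, violet, yellow, green

2670000 Ω = 267 × 10^4.
2 → red
6 → blue
7 → violet
Multiplier 10^4 → yellow.
±0.5% tolerance → green.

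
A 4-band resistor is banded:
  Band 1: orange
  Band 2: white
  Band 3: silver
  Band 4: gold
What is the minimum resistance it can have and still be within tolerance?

Orange → 3 (first significant figure)
White → 9 (second significant figure)
Silver → ×0.01 multiplier
Gold → ±5% tolerance
39 × 0.01 = 0.39 Ω
Minimum = 0.39 × (1 − 5/100) = 0.3705 Ω.

0.3705 Ω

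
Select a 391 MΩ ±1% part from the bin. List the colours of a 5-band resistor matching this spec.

391000000 Ω = 391 × 10^6.
3 → orange
9 → white
1 → brown
Multiplier 10^6 → blue.
±1% tolerance → brown.

orange, white, brown, blue, brown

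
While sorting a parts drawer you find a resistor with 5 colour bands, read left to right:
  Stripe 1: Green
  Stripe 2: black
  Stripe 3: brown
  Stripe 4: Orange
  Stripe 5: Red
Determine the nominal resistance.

501000 Ω

Green → 5 (first significant figure)
Black → 0 (second significant figure)
Brown → 1 (third significant figure)
Orange → ×10^3 multiplier
501 × 1000 = 501000 Ω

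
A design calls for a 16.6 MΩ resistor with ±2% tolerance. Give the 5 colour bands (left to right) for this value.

16600000 Ω = 166 × 10^5.
1 → brown
6 → blue
6 → blue
Multiplier 10^5 → green.
±2% tolerance → red.

brown, blue, blue, green, red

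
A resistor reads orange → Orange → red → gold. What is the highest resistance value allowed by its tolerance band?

Orange → 3 (first significant figure)
Orange → 3 (second significant figure)
Red → ×10^2 multiplier
Gold → ±5% tolerance
33 × 100 = 3300 Ω
Highest = 3300 × (1 + 5/100) = 3465 Ω.

3465 Ω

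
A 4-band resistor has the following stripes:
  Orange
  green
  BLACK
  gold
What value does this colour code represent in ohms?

35 Ω

Orange → 3 (first significant figure)
Green → 5 (second significant figure)
Black → ×1 multiplier
35 × 1 = 35 Ω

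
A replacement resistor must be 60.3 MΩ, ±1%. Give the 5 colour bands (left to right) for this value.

60300000 Ω = 603 × 10^5.
6 → blue
0 → black
3 → orange
Multiplier 10^5 → green.
±1% tolerance → brown.

blue, black, orange, green, brown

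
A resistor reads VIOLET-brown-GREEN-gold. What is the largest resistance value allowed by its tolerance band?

7455000 Ω

Violet → 7 (first significant figure)
Brown → 1 (second significant figure)
Green → ×10^5 multiplier
Gold → ±5% tolerance
71 × 100000 = 7100000 Ω
Largest = 7100000 × (1 + 5/100) = 7455000 Ω.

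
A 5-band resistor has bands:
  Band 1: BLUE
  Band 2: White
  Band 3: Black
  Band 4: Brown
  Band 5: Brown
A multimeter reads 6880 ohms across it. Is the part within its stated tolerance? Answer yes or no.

Blue → 6 (first significant figure)
White → 9 (second significant figure)
Black → 0 (third significant figure)
Brown → ×10 multiplier
Brown → ±1% tolerance
690 × 10 = 6900 Ω
Allowed range: 6831 Ω to 6969 Ω.
6880 ohms lies inside that range.

yes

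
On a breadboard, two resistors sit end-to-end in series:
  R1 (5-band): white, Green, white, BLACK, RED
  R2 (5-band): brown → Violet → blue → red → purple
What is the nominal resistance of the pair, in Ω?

R1: white, green, white → 959; black ×1 → 959 Ω.
R2: brown, violet, blue → 176; red ×10^2 → 17600 Ω.
Series: 959 + 17600 = 18559 Ω.

18559 Ω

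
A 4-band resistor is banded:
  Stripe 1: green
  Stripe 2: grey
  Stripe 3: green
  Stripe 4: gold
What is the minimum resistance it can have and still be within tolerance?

Green → 5 (first significant figure)
Grey → 8 (second significant figure)
Green → ×10^5 multiplier
Gold → ±5% tolerance
58 × 100000 = 5800000 Ω
Minimum = 5800000 × (1 − 5/100) = 5510000 Ω.

5510000 Ω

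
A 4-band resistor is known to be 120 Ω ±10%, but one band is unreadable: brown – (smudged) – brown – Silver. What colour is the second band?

red

120 Ω = 12 × 10^1.
The second band gives digit 2 of the significand, and 2 is red.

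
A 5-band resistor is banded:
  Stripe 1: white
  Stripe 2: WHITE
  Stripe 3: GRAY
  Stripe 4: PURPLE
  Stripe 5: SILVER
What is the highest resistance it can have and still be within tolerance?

10978000000 Ω

White → 9 (first significant figure)
White → 9 (second significant figure)
Grey → 8 (third significant figure)
Violet → ×10^7 multiplier
Silver → ±10% tolerance
998 × 10000000 = 9980000000 Ω
Highest = 9980000000 × (1 + 10/100) = 10978000000 Ω.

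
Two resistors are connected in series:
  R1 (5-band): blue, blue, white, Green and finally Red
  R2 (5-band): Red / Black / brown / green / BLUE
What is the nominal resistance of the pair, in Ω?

R1: blue, blue, white → 669; green ×10^5 → 66900000 Ω.
R2: red, black, brown → 201; green ×10^5 → 20100000 Ω.
Series: 66900000 + 20100000 = 87000000 Ω.

87000000 Ω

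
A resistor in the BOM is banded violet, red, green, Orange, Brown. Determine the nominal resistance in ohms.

Violet → 7 (first significant figure)
Red → 2 (second significant figure)
Green → 5 (third significant figure)
Orange → ×10^3 multiplier
725 × 1000 = 725000 Ω

725000 Ω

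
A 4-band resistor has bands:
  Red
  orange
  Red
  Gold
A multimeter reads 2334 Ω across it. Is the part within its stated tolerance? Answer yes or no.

yes

Red → 2 (first significant figure)
Orange → 3 (second significant figure)
Red → ×10^2 multiplier
Gold → ±5% tolerance
23 × 100 = 2300 Ω
Allowed range: 2185 Ω to 2415 Ω.
2334 Ω lies inside that range.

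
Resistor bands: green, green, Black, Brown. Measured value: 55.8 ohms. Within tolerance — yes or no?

Green → 5 (first significant figure)
Green → 5 (second significant figure)
Black → ×1 multiplier
Brown → ±1% tolerance
55 × 1 = 55 Ω
Allowed range: 54.45 Ω to 55.55 Ω.
55.8 ohms lies outside that range.

no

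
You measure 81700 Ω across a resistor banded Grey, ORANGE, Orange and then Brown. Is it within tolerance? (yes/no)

no

Grey → 8 (first significant figure)
Orange → 3 (second significant figure)
Orange → ×10^3 multiplier
Brown → ±1% tolerance
83 × 1000 = 83000 Ω
Allowed range: 82170 Ω to 83830 Ω.
81700 Ω lies outside that range.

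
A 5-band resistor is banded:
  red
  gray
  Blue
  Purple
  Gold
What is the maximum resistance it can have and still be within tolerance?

3003000000 Ω

Red → 2 (first significant figure)
Grey → 8 (second significant figure)
Blue → 6 (third significant figure)
Violet → ×10^7 multiplier
Gold → ±5% tolerance
286 × 10000000 = 2860000000 Ω
Maximum = 2860000000 × (1 + 5/100) = 3003000000 Ω.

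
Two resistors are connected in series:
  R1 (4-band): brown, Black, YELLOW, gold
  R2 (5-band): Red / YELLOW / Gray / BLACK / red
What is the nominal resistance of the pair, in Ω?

100248 Ω

R1: brown, black → 10; yellow ×10^4 → 100000 Ω.
R2: red, yellow, grey → 248; black ×1 → 248 Ω.
Series: 100000 + 248 = 100248 Ω.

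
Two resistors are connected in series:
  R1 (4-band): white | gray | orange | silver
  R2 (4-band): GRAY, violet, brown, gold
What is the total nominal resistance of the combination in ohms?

98870 Ω

R1: white, grey → 98; orange ×10^3 → 98000 Ω.
R2: grey, violet → 87; brown ×10 → 870 Ω.
Series: 98000 + 870 = 98870 Ω.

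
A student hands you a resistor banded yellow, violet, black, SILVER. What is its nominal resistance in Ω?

47 Ω

Yellow → 4 (first significant figure)
Violet → 7 (second significant figure)
Black → ×1 multiplier
47 × 1 = 47 Ω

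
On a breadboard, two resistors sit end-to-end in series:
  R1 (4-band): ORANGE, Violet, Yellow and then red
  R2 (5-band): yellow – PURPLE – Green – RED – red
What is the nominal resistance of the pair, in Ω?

R1: orange, violet → 37; yellow ×10^4 → 370000 Ω.
R2: yellow, violet, green → 475; red ×10^2 → 47500 Ω.
Series: 370000 + 47500 = 417500 Ω.

417500 Ω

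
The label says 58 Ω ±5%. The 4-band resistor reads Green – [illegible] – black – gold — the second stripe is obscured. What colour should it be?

grey

58 Ω = 58 × 10^0.
The second band gives digit 8 of the significand, and 8 is grey.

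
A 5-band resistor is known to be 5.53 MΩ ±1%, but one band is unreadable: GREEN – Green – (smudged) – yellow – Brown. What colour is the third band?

5530000 Ω = 553 × 10^4.
The third band gives digit 3 of the significand, and 3 is orange.

orange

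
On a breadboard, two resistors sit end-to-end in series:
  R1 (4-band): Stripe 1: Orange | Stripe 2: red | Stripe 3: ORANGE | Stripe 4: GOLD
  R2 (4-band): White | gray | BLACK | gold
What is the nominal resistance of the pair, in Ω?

R1: orange, red → 32; orange ×10^3 → 32000 Ω.
R2: white, grey → 98; black ×1 → 98 Ω.
Series: 32000 + 98 = 32098 Ω.

32098 Ω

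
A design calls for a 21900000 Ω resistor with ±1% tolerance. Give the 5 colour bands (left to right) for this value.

red, brown, white, green, brown

21900000 Ω = 219 × 10^5.
2 → red
1 → brown
9 → white
Multiplier 10^5 → green.
±1% tolerance → brown.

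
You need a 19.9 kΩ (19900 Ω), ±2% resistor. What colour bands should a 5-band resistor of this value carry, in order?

19900 Ω = 199 × 10^2.
1 → brown
9 → white
9 → white
Multiplier 10^2 → red.
±2% tolerance → red.

brown, white, white, red, red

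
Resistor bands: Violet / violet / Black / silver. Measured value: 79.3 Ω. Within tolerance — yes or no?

Violet → 7 (first significant figure)
Violet → 7 (second significant figure)
Black → ×1 multiplier
Silver → ±10% tolerance
77 × 1 = 77 Ω
Allowed range: 69.3 Ω to 84.7 Ω.
79.3 Ω lies inside that range.

yes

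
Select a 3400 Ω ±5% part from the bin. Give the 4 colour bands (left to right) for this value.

orange, yellow, red, gold

3400 Ω = 34 × 10^2.
3 → orange
4 → yellow
Multiplier 10^2 → red.
±5% tolerance → gold.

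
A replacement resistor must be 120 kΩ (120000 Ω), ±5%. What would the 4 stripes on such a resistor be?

120000 Ω = 12 × 10^4.
1 → brown
2 → red
Multiplier 10^4 → yellow.
±5% tolerance → gold.

brown, red, yellow, gold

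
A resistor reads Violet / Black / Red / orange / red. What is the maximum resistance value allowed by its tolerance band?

Violet → 7 (first significant figure)
Black → 0 (second significant figure)
Red → 2 (third significant figure)
Orange → ×10^3 multiplier
Red → ±2% tolerance
702 × 1000 = 702000 Ω
Maximum = 702000 × (1 + 2/100) = 716040 Ω.

716040 Ω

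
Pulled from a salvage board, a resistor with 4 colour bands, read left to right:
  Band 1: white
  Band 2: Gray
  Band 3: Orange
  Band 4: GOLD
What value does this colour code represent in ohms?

White → 9 (first significant figure)
Grey → 8 (second significant figure)
Orange → ×10^3 multiplier
98 × 1000 = 98000 Ω

98000 Ω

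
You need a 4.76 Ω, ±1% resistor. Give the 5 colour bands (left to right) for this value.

yellow, violet, blue, silver, brown

4.76 Ω = 476 × 10^-2.
4 → yellow
7 → violet
6 → blue
Multiplier 10^-2 → silver.
±1% tolerance → brown.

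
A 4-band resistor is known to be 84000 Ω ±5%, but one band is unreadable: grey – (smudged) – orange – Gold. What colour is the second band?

84000 Ω = 84 × 10^3.
The second band gives digit 4 of the significand, and 4 is yellow.

yellow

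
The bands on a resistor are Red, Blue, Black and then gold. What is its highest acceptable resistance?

Red → 2 (first significant figure)
Blue → 6 (second significant figure)
Black → ×1 multiplier
Gold → ±5% tolerance
26 × 1 = 26 Ω
Highest = 26 × (1 + 5/100) = 27.3 Ω.

27.3 Ω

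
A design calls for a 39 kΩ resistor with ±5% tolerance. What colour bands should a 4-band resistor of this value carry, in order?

orange, white, orange, gold

39000 Ω = 39 × 10^3.
3 → orange
9 → white
Multiplier 10^3 → orange.
±5% tolerance → gold.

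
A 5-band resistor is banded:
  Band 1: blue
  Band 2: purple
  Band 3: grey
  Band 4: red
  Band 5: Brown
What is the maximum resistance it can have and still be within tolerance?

68478 Ω

Blue → 6 (first significant figure)
Violet → 7 (second significant figure)
Grey → 8 (third significant figure)
Red → ×10^2 multiplier
Brown → ±1% tolerance
678 × 100 = 67800 Ω
Maximum = 67800 × (1 + 1/100) = 68478 Ω.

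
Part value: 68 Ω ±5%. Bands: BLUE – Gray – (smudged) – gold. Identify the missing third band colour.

68 Ω = 68 × 10^0.
The third band is the multiplier, 10^0, which is black.

black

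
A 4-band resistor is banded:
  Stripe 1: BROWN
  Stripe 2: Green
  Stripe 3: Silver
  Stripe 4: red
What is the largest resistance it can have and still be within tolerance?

Brown → 1 (first significant figure)
Green → 5 (second significant figure)
Silver → ×0.01 multiplier
Red → ±2% tolerance
15 × 0.01 = 0.15 Ω
Largest = 0.15 × (1 + 2/100) = 0.153 Ω.

0.153 Ω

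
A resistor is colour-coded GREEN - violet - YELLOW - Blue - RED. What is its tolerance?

±2%

The last band, red, is the tolerance band.
Red corresponds to ±2%.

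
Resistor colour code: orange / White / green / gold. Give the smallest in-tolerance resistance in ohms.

Orange → 3 (first significant figure)
White → 9 (second significant figure)
Green → ×10^5 multiplier
Gold → ±5% tolerance
39 × 100000 = 3900000 Ω
Smallest = 3900000 × (1 − 5/100) = 3705000 Ω.

3705000 Ω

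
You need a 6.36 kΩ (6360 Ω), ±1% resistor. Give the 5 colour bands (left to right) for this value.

6360 Ω = 636 × 10^1.
6 → blue
3 → orange
6 → blue
Multiplier 10^1 → brown.
±1% tolerance → brown.

blue, orange, blue, brown, brown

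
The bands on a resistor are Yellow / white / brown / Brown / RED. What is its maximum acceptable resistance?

5008.2 Ω

Yellow → 4 (first significant figure)
White → 9 (second significant figure)
Brown → 1 (third significant figure)
Brown → ×10 multiplier
Red → ±2% tolerance
491 × 10 = 4910 Ω
Maximum = 4910 × (1 + 2/100) = 5008.2 Ω.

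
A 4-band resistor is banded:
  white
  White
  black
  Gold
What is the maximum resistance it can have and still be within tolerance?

103.95 Ω

White → 9 (first significant figure)
White → 9 (second significant figure)
Black → ×1 multiplier
Gold → ±5% tolerance
99 × 1 = 99 Ω
Maximum = 99 × (1 + 5/100) = 103.95 Ω.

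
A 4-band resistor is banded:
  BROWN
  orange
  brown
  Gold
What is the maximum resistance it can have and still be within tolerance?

136.5 Ω

Brown → 1 (first significant figure)
Orange → 3 (second significant figure)
Brown → ×10 multiplier
Gold → ±5% tolerance
13 × 10 = 130 Ω
Maximum = 130 × (1 + 5/100) = 136.5 Ω.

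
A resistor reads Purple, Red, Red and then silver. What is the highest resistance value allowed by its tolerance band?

Violet → 7 (first significant figure)
Red → 2 (second significant figure)
Red → ×10^2 multiplier
Silver → ±10% tolerance
72 × 100 = 7200 Ω
Highest = 7200 × (1 + 10/100) = 7920 Ω.

7920 Ω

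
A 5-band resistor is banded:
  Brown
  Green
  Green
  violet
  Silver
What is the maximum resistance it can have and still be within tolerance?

1705000000 Ω

Brown → 1 (first significant figure)
Green → 5 (second significant figure)
Green → 5 (third significant figure)
Violet → ×10^7 multiplier
Silver → ±10% tolerance
155 × 10000000 = 1550000000 Ω
Maximum = 1550000000 × (1 + 10/100) = 1705000000 Ω.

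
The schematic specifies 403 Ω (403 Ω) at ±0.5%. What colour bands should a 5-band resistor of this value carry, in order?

403 Ω = 403 × 10^0.
4 → yellow
0 → black
3 → orange
Multiplier 10^0 → black.
±0.5% tolerance → green.

yellow, black, orange, black, green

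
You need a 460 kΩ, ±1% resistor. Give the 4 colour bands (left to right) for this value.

yellow, blue, yellow, brown

460000 Ω = 46 × 10^4.
4 → yellow
6 → blue
Multiplier 10^4 → yellow.
±1% tolerance → brown.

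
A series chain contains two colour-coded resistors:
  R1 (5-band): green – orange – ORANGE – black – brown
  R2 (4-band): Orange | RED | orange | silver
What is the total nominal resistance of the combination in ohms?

R1: green, orange, orange → 533; black ×1 → 533 Ω.
R2: orange, red → 32; orange ×10^3 → 32000 Ω.
Series: 533 + 32000 = 32533 Ω.

32533 Ω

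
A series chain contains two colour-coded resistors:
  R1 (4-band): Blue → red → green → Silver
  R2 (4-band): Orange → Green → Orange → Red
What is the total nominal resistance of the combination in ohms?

R1: blue, red → 62; green ×10^5 → 6200000 Ω.
R2: orange, green → 35; orange ×10^3 → 35000 Ω.
Series: 6200000 + 35000 = 6235000 Ω.

6235000 Ω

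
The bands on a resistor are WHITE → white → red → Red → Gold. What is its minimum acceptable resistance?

94240 Ω

White → 9 (first significant figure)
White → 9 (second significant figure)
Red → 2 (third significant figure)
Red → ×10^2 multiplier
Gold → ±5% tolerance
992 × 100 = 99200 Ω
Minimum = 99200 × (1 − 5/100) = 94240 Ω.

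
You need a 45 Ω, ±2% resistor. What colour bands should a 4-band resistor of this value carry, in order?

yellow, green, black, red

45 Ω = 45 × 10^0.
4 → yellow
5 → green
Multiplier 10^0 → black.
±2% tolerance → red.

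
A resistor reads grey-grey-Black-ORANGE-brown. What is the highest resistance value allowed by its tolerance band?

Grey → 8 (first significant figure)
Grey → 8 (second significant figure)
Black → 0 (third significant figure)
Orange → ×10^3 multiplier
Brown → ±1% tolerance
880 × 1000 = 880000 Ω
Highest = 880000 × (1 + 1/100) = 888800 Ω.

888800 Ω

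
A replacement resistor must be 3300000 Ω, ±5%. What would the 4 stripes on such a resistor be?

3300000 Ω = 33 × 10^5.
3 → orange
3 → orange
Multiplier 10^5 → green.
±5% tolerance → gold.

orange, orange, green, gold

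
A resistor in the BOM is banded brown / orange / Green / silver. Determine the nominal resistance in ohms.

Brown → 1 (first significant figure)
Orange → 3 (second significant figure)
Green → ×10^5 multiplier
13 × 100000 = 1300000 Ω

1300000 Ω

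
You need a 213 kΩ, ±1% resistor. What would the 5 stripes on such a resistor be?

213000 Ω = 213 × 10^3.
2 → red
1 → brown
3 → orange
Multiplier 10^3 → orange.
±1% tolerance → brown.

red, brown, orange, orange, brown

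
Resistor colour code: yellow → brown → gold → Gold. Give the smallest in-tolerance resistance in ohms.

3.895 Ω

Yellow → 4 (first significant figure)
Brown → 1 (second significant figure)
Gold → ×0.1 multiplier
Gold → ±5% tolerance
41 × 0.1 = 4.1 Ω
Smallest = 4.1 × (1 − 5/100) = 3.895 Ω.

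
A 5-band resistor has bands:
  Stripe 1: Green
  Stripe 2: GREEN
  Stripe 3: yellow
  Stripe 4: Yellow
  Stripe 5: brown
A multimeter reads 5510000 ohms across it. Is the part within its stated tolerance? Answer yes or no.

yes

Green → 5 (first significant figure)
Green → 5 (second significant figure)
Yellow → 4 (third significant figure)
Yellow → ×10^4 multiplier
Brown → ±1% tolerance
554 × 10000 = 5540000 Ω
Allowed range: 5484600 Ω to 5595400 Ω.
5510000 ohms lies inside that range.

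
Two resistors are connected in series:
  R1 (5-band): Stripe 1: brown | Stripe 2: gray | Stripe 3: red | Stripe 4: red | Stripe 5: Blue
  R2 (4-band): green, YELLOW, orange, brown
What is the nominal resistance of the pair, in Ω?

72200 Ω

R1: brown, grey, red → 182; red ×10^2 → 18200 Ω.
R2: green, yellow → 54; orange ×10^3 → 54000 Ω.
Series: 18200 + 54000 = 72200 Ω.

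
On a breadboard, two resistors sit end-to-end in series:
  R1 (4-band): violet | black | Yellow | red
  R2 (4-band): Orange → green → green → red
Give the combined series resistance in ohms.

R1: violet, black → 70; yellow ×10^4 → 700000 Ω.
R2: orange, green → 35; green ×10^5 → 3500000 Ω.
Series: 700000 + 3500000 = 4200000 Ω.

4200000 Ω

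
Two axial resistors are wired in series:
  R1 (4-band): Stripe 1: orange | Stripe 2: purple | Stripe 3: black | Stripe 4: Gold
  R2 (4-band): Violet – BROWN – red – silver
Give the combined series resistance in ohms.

R1: orange, violet → 37; black ×1 → 37 Ω.
R2: violet, brown → 71; red ×10^2 → 7100 Ω.
Series: 37 + 7100 = 7137 Ω.

7137 Ω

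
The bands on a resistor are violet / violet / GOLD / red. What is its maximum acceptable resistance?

Violet → 7 (first significant figure)
Violet → 7 (second significant figure)
Gold → ×0.1 multiplier
Red → ±2% tolerance
77 × 0.1 = 7.7 Ω
Maximum = 7.7 × (1 + 2/100) = 7.854 Ω.

7.854 Ω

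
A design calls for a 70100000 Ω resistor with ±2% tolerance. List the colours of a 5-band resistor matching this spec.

70100000 Ω = 701 × 10^5.
7 → violet
0 → black
1 → brown
Multiplier 10^5 → green.
±2% tolerance → red.

violet, black, brown, green, red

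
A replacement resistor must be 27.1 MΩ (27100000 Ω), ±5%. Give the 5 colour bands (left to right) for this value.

red, violet, brown, green, gold

27100000 Ω = 271 × 10^5.
2 → red
7 → violet
1 → brown
Multiplier 10^5 → green.
±5% tolerance → gold.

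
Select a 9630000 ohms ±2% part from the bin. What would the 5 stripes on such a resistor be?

white, blue, orange, yellow, red

9630000 Ω = 963 × 10^4.
9 → white
6 → blue
3 → orange
Multiplier 10^4 → yellow.
±2% tolerance → red.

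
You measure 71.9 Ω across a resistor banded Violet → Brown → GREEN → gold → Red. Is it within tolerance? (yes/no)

yes

Violet → 7 (first significant figure)
Brown → 1 (second significant figure)
Green → 5 (third significant figure)
Gold → ×0.1 multiplier
Red → ±2% tolerance
715 × 0.1 = 71.5 Ω
Allowed range: 70.07 Ω to 72.93 Ω.
71.9 Ω lies inside that range.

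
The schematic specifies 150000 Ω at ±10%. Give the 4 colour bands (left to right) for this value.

brown, green, yellow, silver

150000 Ω = 15 × 10^4.
1 → brown
5 → green
Multiplier 10^4 → yellow.
±10% tolerance → silver.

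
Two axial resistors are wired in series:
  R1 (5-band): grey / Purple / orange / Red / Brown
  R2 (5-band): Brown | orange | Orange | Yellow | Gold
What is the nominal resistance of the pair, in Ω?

1417300 Ω

R1: grey, violet, orange → 873; red ×10^2 → 87300 Ω.
R2: brown, orange, orange → 133; yellow ×10^4 → 1330000 Ω.
Series: 87300 + 1330000 = 1417300 Ω.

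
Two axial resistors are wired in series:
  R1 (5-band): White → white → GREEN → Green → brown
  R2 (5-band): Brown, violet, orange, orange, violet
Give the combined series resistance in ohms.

99673000 Ω

R1: white, white, green → 995; green ×10^5 → 99500000 Ω.
R2: brown, violet, orange → 173; orange ×10^3 → 173000 Ω.
Series: 99500000 + 173000 = 99673000 Ω.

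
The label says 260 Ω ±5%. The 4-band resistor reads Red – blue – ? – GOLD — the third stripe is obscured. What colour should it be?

brown

260 Ω = 26 × 10^1.
The third band is the multiplier, 10^1, which is brown.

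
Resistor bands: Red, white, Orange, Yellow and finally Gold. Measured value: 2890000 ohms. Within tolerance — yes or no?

yes

Red → 2 (first significant figure)
White → 9 (second significant figure)
Orange → 3 (third significant figure)
Yellow → ×10^4 multiplier
Gold → ±5% tolerance
293 × 10000 = 2930000 Ω
Allowed range: 2783500 Ω to 3076500 Ω.
2890000 ohms lies inside that range.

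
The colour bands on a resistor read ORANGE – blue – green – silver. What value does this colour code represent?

Orange → 3 (first significant figure)
Blue → 6 (second significant figure)
Green → ×10^5 multiplier
36 × 100000 = 3600000 Ω

3600000 Ω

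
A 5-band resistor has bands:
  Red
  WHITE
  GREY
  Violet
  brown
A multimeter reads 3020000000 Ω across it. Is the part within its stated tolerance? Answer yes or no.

Red → 2 (first significant figure)
White → 9 (second significant figure)
Grey → 8 (third significant figure)
Violet → ×10^7 multiplier
Brown → ±1% tolerance
298 × 10000000 = 2980000000 Ω
Allowed range: 2950200000 Ω to 3009800000 Ω.
3020000000 Ω lies outside that range.

no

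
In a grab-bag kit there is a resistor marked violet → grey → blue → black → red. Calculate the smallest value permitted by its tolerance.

Violet → 7 (first significant figure)
Grey → 8 (second significant figure)
Blue → 6 (third significant figure)
Black → ×1 multiplier
Red → ±2% tolerance
786 × 1 = 786 Ω
Smallest = 786 × (1 − 2/100) = 770.28 Ω.

770.28 Ω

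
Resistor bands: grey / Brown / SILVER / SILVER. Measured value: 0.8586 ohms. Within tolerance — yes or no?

yes

Grey → 8 (first significant figure)
Brown → 1 (second significant figure)
Silver → ×0.01 multiplier
Silver → ±10% tolerance
81 × 0.01 = 0.81 Ω
Allowed range: 0.729 Ω to 0.891 Ω.
0.8586 ohms lies inside that range.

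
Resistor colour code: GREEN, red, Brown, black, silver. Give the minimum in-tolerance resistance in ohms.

Green → 5 (first significant figure)
Red → 2 (second significant figure)
Brown → 1 (third significant figure)
Black → ×1 multiplier
Silver → ±10% tolerance
521 × 1 = 521 Ω
Minimum = 521 × (1 − 10/100) = 468.9 Ω.

468.9 Ω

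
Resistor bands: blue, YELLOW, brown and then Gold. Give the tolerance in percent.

The last band, gold, is the tolerance band.
Gold corresponds to ±5%.

±5%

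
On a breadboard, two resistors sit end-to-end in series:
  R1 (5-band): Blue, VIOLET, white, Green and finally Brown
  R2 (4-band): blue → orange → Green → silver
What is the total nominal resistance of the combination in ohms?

74200000 Ω

R1: blue, violet, white → 679; green ×10^5 → 67900000 Ω.
R2: blue, orange → 63; green ×10^5 → 6300000 Ω.
Series: 67900000 + 6300000 = 74200000 Ω.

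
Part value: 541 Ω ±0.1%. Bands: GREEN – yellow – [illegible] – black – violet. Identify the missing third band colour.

541 Ω = 541 × 10^0.
The third band gives digit 1 of the significand, and 1 is brown.

brown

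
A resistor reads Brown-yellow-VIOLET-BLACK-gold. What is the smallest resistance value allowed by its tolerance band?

139.65 Ω

Brown → 1 (first significant figure)
Yellow → 4 (second significant figure)
Violet → 7 (third significant figure)
Black → ×1 multiplier
Gold → ±5% tolerance
147 × 1 = 147 Ω
Smallest = 147 × (1 − 5/100) = 139.65 Ω.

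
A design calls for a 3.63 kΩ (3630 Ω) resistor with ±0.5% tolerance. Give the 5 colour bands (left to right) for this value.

3630 Ω = 363 × 10^1.
3 → orange
6 → blue
3 → orange
Multiplier 10^1 → brown.
±0.5% tolerance → green.

orange, blue, orange, brown, green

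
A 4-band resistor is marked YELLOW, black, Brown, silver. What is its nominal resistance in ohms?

400 Ω

Yellow → 4 (first significant figure)
Black → 0 (second significant figure)
Brown → ×10 multiplier
40 × 10 = 400 Ω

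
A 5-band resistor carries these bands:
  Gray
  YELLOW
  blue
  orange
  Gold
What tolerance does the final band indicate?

The last band, gold, is the tolerance band.
Gold corresponds to ±5%.

±5%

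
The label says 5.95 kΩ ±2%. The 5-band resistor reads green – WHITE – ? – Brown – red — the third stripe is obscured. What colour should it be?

green

5950 Ω = 595 × 10^1.
The third band gives digit 5 of the significand, and 5 is green.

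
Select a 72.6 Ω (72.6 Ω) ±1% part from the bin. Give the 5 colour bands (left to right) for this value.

violet, red, blue, gold, brown

72.6 Ω = 726 × 10^-1.
7 → violet
2 → red
6 → blue
Multiplier 10^-1 → gold.
±1% tolerance → brown.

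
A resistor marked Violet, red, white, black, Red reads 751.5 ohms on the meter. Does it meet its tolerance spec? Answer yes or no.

no

Violet → 7 (first significant figure)
Red → 2 (second significant figure)
White → 9 (third significant figure)
Black → ×1 multiplier
Red → ±2% tolerance
729 × 1 = 729 Ω
Allowed range: 714.42 Ω to 743.58 Ω.
751.5 ohms lies outside that range.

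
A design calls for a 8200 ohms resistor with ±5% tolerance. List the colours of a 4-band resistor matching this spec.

8200 Ω = 82 × 10^2.
8 → grey
2 → red
Multiplier 10^2 → red.
±5% tolerance → gold.

grey, red, red, gold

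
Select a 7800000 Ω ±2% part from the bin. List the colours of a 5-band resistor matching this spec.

7800000 Ω = 780 × 10^4.
7 → violet
8 → grey
0 → black
Multiplier 10^4 → yellow.
±2% tolerance → red.

violet, grey, black, yellow, red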